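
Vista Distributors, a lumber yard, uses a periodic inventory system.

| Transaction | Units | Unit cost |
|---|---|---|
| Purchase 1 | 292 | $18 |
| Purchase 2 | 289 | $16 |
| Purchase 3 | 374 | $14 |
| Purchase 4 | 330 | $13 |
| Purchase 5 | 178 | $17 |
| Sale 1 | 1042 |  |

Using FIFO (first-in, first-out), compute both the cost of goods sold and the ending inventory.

COGS = $16,247; ending inventory = $6,185

Sale 1 (1042) [FIFO — oldest first]: 292 @ $18 + 289 @ $16 + 374 @ $14 + 87 @ $13 = $16,247
Ending inventory: 243 @ $13 + 178 @ $17 = $6,185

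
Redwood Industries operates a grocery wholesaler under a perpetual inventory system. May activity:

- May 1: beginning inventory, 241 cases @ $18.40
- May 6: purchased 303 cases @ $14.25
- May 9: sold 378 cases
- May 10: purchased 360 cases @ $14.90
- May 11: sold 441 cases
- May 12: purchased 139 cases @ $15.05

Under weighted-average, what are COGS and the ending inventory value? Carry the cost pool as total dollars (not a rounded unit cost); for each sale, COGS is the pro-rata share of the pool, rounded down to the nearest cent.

COGS = $12,817.76; ending inventory = $3,390.34

After May 1: 241 on hand, pool $4,434.40 (≈ $18.4000 each)
After May 6: 544 on hand, pool $8,752.15 (≈ $16.0885 each)
May 9, sell 378: 378/544 × $8,752.15 → $6,081.45
After May 10: 526 on hand, pool $8,034.70 (≈ $15.2751 each)
May 11, sell 441: 441/526 × $8,034.70 → $6,736.31
After May 12: 224 on hand, pool $3,390.34 (≈ $15.1354 each)
Total COGS = $6,081.45 + $6,736.31 = $12,817.76
Ending inventory (cost pool remaining) = $3,390.34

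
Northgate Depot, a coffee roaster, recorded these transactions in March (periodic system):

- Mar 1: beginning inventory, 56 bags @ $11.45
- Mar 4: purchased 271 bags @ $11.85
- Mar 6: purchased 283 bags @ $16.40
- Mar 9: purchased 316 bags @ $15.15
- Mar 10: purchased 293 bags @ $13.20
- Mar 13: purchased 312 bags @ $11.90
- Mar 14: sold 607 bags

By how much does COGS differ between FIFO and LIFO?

$833.85

FIFO COGS: 56 @ $11.45 + 271 @ $11.85 + 280 @ $16.40 = $8,444.55
LIFO COGS: 312 @ $11.90 + 293 @ $13.20 + 2 @ $15.15 = $7,610.70
Difference = |$8,444.55 − $7,610.70| = $833.85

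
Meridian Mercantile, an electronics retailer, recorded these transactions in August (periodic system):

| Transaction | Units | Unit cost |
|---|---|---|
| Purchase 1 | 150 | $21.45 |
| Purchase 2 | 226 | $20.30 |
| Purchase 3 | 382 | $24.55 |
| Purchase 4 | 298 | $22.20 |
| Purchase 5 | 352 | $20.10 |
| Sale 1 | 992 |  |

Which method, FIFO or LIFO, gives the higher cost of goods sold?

FIFO

FIFO COGS: 150 @ $21.45 + 226 @ $20.30 + 382 @ $24.55 + 234 @ $22.20 = $22,378.20
LIFO COGS: 352 @ $20.10 + 298 @ $22.20 + 342 @ $24.55 = $22,086.90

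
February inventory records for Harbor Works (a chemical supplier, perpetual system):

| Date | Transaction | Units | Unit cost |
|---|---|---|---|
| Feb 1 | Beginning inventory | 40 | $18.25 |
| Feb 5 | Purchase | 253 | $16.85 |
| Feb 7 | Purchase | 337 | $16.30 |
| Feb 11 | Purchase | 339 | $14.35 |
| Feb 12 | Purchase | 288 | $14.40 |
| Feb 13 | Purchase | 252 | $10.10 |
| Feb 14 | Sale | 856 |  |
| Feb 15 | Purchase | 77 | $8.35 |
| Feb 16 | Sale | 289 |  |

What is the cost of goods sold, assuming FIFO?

COGS = $17,885.20

Feb 14, 856 sold [FIFO — oldest first]: 40 @ $18.25 + 253 @ $16.85 + 337 @ $16.30 + 226 @ $14.35 = $13,729.25
Feb 16, 289 sold [FIFO — oldest first]: 113 @ $14.35 + 176 @ $14.40 = $4,155.95
Total COGS = $13,729.25 + $4,155.95 = $17,885.20
Ending inventory: 112 @ $14.40 + 252 @ $10.10 + 77 @ $8.35 = $4,800.95
Check: goods available $22,686.15 = COGS $17,885.20 + ending $4,800.95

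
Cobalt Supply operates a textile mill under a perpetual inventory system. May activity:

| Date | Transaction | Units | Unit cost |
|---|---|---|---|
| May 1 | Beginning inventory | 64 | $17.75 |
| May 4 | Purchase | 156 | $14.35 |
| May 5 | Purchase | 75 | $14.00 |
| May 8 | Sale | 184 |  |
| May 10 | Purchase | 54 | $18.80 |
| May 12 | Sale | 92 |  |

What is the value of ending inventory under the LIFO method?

Ending inventory = $1,265.15

May 8, 184 sold [LIFO — newest first]: 75 @ $14.00 + 109 @ $14.35 = $2,614.15
May 12, 92 sold [LIFO — newest first]: 54 @ $18.80 + 38 @ $14.35 = $1,560.50
Total COGS = $2,614.15 + $1,560.50 = $4,174.65
Ending inventory: 64 @ $17.75 + 9 @ $14.35 = $1,265.15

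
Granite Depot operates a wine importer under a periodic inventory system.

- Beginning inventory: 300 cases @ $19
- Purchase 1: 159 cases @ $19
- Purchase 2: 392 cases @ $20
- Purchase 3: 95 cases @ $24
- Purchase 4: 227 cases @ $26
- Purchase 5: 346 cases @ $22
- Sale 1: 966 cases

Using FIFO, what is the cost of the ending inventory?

Ending inventory = $12,994

Sale 1 (966) [FIFO — oldest first]: 300 @ $19 + 159 @ $19 + 392 @ $20 + 95 @ $24 + 20 @ $26 = $19,361
Ending inventory: 207 @ $26 + 346 @ $22 = $12,994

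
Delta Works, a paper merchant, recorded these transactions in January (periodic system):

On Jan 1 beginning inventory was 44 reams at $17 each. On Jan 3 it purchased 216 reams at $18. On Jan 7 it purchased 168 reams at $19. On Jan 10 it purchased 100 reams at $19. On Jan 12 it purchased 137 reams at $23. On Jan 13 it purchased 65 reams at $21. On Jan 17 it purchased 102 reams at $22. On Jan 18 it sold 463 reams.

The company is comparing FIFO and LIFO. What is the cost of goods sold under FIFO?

FIFO COGS: 44 @ $17 + 216 @ $18 + 168 @ $19 + 35 @ $19 = $8,493
LIFO COGS: 102 @ $22 + 65 @ $21 + 137 @ $23 + 100 @ $19 + 59 @ $19 = $9,781

COGS = $8,493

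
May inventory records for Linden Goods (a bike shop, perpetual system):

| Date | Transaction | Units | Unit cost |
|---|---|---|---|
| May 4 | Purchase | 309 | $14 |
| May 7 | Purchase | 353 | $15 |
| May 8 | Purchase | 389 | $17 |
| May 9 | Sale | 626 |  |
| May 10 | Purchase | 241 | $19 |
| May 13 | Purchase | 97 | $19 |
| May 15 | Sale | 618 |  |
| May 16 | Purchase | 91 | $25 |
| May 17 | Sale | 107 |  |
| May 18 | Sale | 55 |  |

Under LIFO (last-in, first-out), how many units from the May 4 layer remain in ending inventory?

May 9, 626 sold [LIFO — newest first]: 389 @ $17 + 237 @ $15 = $10,168
May 15, 618 sold [LIFO — newest first]: 97 @ $19 + 241 @ $19 + 116 @ $15 + 164 @ $14 = $10,458
May 17, 107 sold [LIFO — newest first]: 91 @ $25 + 16 @ $14 = $2,499
May 18, 55 sold [LIFO — newest first]: 55 @ $14 = $770
Total COGS = $10,168 + $10,458 + $2,499 + $770 = $23,895
Ending inventory: 74 @ $14 = $1,036
Check: goods available $24,931 = COGS $23,895 + ending $1,036

74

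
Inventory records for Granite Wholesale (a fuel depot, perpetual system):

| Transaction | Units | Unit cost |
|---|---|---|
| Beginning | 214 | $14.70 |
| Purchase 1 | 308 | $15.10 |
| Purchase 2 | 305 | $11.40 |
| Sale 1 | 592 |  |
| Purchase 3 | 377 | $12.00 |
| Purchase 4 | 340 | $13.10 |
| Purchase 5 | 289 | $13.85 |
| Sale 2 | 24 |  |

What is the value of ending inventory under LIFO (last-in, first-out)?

Sale 1 (592) [LIFO — newest first]: 305 @ $11.40 + 287 @ $15.10 = $7,810.70
Sale 2 (24) [LIFO — newest first]: 24 @ $13.85 = $332.40
Total COGS = $7,810.70 + $332.40 = $8,143.10
Ending inventory: 214 @ $14.70 + 21 @ $15.10 + 377 @ $12.00 + 340 @ $13.10 + 265 @ $13.85 = $16,111.15

Ending inventory = $16,111.15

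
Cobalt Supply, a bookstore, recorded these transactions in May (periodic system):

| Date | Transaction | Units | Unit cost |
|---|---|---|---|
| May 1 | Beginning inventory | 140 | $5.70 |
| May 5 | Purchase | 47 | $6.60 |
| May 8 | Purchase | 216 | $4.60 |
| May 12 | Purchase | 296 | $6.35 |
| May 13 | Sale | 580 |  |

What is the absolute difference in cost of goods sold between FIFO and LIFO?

FIFO COGS: 140 @ $5.70 + 47 @ $6.60 + 216 @ $4.60 + 177 @ $6.35 = $3,225.75
LIFO COGS: 296 @ $6.35 + 216 @ $4.60 + 47 @ $6.60 + 21 @ $5.70 = $3,303.10
Difference = |$3,225.75 − $3,303.10| = $77.35

$77.35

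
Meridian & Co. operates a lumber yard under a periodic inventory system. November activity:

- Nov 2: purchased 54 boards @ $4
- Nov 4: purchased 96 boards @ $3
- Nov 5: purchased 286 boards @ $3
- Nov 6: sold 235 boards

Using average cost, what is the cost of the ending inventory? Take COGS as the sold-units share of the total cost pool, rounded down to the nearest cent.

Ending inventory = $627.90

Nov 6, sell 235: 235/436 × $1,362.00 → $734.10
Ending inventory (cost pool remaining) = $627.90
Check: goods available $1,362.00 = COGS $734.10 + ending $627.90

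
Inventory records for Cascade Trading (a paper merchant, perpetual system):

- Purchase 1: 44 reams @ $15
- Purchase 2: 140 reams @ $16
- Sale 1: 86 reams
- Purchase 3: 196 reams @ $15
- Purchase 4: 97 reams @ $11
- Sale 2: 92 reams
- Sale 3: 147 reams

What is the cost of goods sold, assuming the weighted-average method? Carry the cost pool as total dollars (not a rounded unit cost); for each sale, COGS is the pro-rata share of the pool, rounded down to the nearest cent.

COGS = $4,748.84

After Purchase 1: 44 on hand, pool $660.00 (≈ $15.0000 each)
After Purchase 2: 184 on hand, pool $2,900.00 (≈ $15.7609 each)
Sale 1, sell 86: 86/184 × $2,900.00 → $1,355.43
After Purchase 3: 294 on hand, pool $4,484.57 (≈ $15.2536 each)
After Purchase 4: 391 on hand, pool $5,551.57 (≈ $14.1984 each)
Sale 2, sell 92: 92/391 × $5,551.57 → $1,306.25
Sale 3, sell 147: 147/299 × $4,245.32 → $2,087.16
Total COGS = $1,355.43 + $1,306.25 + $2,087.16 = $4,748.84
Ending inventory (cost pool remaining) = $2,158.16
Check: goods available $6,907.00 = COGS $4,748.84 + ending $2,158.16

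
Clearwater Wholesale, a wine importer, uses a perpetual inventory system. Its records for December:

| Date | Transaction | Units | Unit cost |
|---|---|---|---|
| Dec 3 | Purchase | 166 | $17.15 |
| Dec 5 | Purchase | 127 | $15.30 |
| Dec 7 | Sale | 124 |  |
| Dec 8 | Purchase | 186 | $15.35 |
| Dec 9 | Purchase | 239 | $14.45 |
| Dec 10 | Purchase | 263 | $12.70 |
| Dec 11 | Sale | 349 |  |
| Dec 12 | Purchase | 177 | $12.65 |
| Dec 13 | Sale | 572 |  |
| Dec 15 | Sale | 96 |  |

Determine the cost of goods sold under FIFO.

Dec 7, 124 sold [FIFO — oldest first]: 124 @ $17.15 = $2,126.60
Dec 11, 349 sold [FIFO — oldest first]: 42 @ $17.15 + 127 @ $15.30 + 180 @ $15.35 = $5,426.40
Dec 13, 572 sold [FIFO — oldest first]: 6 @ $15.35 + 239 @ $14.45 + 263 @ $12.70 + 64 @ $12.65 = $7,695.35
Dec 15, 96 sold [FIFO — oldest first]: 96 @ $12.65 = $1,214.40
Total COGS = $2,126.60 + $5,426.40 + $7,695.35 + $1,214.40 = $16,462.75
Ending inventory: 17 @ $12.65 = $215.05

COGS = $16,462.75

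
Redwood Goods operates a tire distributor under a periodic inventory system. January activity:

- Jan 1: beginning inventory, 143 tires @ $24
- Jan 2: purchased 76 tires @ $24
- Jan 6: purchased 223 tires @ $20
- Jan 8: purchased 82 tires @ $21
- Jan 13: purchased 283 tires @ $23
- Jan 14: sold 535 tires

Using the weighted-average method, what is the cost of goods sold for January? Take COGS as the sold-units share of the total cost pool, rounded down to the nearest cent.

Jan 14, sell 535: 535/807 × $17,947.00 → $11,897.94
Ending inventory (cost pool remaining) = $6,049.06

COGS = $11,897.94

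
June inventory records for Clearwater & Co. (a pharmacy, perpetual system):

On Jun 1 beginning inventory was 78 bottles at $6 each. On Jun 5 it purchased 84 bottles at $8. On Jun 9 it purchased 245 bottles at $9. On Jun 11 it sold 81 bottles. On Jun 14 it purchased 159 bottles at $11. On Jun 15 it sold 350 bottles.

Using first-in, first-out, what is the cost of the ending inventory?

Ending inventory = $1,485

Jun 11, 81 sold [FIFO — oldest first]: 78 @ $6 + 3 @ $8 = $492
Jun 15, 350 sold [FIFO — oldest first]: 81 @ $8 + 245 @ $9 + 24 @ $11 = $3,117
Total COGS = $492 + $3,117 = $3,609
Ending inventory: 135 @ $11 = $1,485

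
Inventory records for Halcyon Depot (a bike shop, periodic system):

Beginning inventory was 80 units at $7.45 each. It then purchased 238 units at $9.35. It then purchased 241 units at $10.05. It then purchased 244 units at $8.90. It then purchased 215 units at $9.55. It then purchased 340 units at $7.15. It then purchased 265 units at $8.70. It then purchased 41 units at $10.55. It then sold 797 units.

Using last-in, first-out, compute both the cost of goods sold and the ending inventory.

COGS = $6,611.10; ending inventory = $8,026.15

Sale 1 (797) [LIFO — newest first]: 41 @ $10.55 + 265 @ $8.70 + 340 @ $7.15 + 151 @ $9.55 = $6,611.10
Ending inventory: 80 @ $7.45 + 238 @ $9.35 + 241 @ $10.05 + 244 @ $8.90 + 64 @ $9.55 = $8,026.15
Check: goods available $14,637.25 = COGS $6,611.10 + ending $8,026.15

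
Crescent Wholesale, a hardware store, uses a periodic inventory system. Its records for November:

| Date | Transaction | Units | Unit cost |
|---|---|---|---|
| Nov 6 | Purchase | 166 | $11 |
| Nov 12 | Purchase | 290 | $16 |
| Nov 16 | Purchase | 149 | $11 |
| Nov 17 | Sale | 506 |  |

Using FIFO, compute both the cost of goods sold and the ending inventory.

Nov 17, 506 sold [FIFO — oldest first]: 166 @ $11 + 290 @ $16 + 50 @ $11 = $7,016
Ending inventory: 99 @ $11 = $1,089

COGS = $7,016; ending inventory = $1,089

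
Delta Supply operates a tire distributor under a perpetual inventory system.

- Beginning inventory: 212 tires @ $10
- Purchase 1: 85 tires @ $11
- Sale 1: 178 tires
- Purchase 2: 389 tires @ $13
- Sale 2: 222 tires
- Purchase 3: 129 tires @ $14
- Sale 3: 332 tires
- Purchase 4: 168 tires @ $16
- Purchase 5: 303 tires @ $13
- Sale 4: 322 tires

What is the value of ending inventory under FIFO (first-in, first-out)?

Sale 1 (178) [FIFO — oldest first]: 178 @ $10 = $1,780
Sale 2 (222) [FIFO — oldest first]: 34 @ $10 + 85 @ $11 + 103 @ $13 = $2,614
Sale 3 (332) [FIFO — oldest first]: 286 @ $13 + 46 @ $14 = $4,362
Sale 4 (322) [FIFO — oldest first]: 83 @ $14 + 168 @ $16 + 71 @ $13 = $4,773
Total COGS = $1,780 + $2,614 + $4,362 + $4,773 = $13,529
Ending inventory: 232 @ $13 = $3,016

Ending inventory = $3,016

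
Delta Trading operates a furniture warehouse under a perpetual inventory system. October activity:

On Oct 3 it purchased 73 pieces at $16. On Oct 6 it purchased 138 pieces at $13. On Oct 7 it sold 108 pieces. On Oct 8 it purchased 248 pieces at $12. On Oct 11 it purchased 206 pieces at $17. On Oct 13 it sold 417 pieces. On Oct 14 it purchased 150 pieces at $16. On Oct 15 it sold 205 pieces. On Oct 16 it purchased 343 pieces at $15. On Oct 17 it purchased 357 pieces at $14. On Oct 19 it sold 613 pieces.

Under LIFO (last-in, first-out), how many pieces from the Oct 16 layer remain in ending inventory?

Oct 7, 108 sold [LIFO — newest first]: 108 @ $13 = $1,404
Oct 13, 417 sold [LIFO — newest first]: 206 @ $17 + 211 @ $12 = $6,034
Oct 15, 205 sold [LIFO — newest first]: 150 @ $16 + 37 @ $12 + 18 @ $13 = $3,078
Oct 19, 613 sold [LIFO — newest first]: 357 @ $14 + 256 @ $15 = $8,838
Total COGS = $1,404 + $6,034 + $3,078 + $8,838 = $19,354
Ending inventory: 73 @ $16 + 12 @ $13 + 87 @ $15 = $2,629
Check: goods available $21,983 = COGS $19,354 + ending $2,629

87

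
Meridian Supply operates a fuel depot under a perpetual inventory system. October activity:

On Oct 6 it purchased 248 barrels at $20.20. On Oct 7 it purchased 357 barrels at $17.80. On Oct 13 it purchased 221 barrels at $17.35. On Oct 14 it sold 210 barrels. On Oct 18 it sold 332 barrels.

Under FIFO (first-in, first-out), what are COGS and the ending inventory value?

Oct 14, 210 sold [FIFO — oldest first]: 210 @ $20.20 = $4,242.00
Oct 18, 332 sold [FIFO — oldest first]: 38 @ $20.20 + 294 @ $17.80 = $6,000.80
Total COGS = $4,242.00 + $6,000.80 = $10,242.80
Ending inventory: 63 @ $17.80 + 221 @ $17.35 = $4,955.75
Check: goods available $15,198.55 = COGS $10,242.80 + ending $4,955.75

COGS = $10,242.80; ending inventory = $4,955.75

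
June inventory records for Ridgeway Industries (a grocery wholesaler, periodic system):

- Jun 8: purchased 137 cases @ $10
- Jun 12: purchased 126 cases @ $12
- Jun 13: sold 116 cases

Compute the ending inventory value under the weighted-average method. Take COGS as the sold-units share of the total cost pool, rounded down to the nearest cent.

Ending inventory = $1,610.86

Jun 13, sell 116: 116/263 × $2,882.00 → $1,271.14
Ending inventory (cost pool remaining) = $1,610.86
Check: goods available $2,882.00 = COGS $1,271.14 + ending $1,610.86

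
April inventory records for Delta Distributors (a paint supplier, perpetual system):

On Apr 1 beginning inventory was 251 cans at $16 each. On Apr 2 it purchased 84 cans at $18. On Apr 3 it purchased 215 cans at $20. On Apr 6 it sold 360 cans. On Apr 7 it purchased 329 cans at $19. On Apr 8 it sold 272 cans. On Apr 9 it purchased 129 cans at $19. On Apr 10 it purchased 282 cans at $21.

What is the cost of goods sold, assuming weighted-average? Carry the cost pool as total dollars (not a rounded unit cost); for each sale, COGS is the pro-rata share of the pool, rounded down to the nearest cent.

After Apr 1: 251 on hand, pool $4,016.00 (≈ $16.0000 each)
After Apr 2: 335 on hand, pool $5,528.00 (≈ $16.5015 each)
After Apr 3: 550 on hand, pool $9,828.00 (≈ $17.8691 each)
Apr 6, sell 360: 360/550 × $9,828.00 → $6,432.87
After Apr 7: 519 on hand, pool $9,646.13 (≈ $18.5860 each)
Apr 8, sell 272: 272/519 × $9,646.13 → $5,055.38
After Apr 9: 376 on hand, pool $7,041.75 (≈ $18.7281 each)
After Apr 10: 658 on hand, pool $12,963.75 (≈ $19.7017 each)
Total COGS = $6,432.87 + $5,055.38 = $11,488.25
Ending inventory (cost pool remaining) = $12,963.75

COGS = $11,488.25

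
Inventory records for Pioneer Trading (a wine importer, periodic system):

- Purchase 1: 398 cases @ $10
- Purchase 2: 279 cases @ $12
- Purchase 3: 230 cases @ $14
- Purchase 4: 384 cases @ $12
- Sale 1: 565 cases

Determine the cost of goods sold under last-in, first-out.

COGS = $7,142

Sale 1 (565) [LIFO — newest first]: 384 @ $12 + 181 @ $14 = $7,142
Ending inventory: 398 @ $10 + 279 @ $12 + 49 @ $14 = $8,014
Check: goods available $15,156 = COGS $7,142 + ending $8,014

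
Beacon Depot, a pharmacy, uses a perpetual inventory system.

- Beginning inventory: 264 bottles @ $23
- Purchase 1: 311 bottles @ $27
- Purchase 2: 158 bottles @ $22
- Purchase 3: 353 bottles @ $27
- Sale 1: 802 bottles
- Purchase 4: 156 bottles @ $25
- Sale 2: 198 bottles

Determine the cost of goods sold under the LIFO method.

COGS = $25,810

Sale 1 (802) [LIFO — newest first]: 353 @ $27 + 158 @ $22 + 291 @ $27 = $20,864
Sale 2 (198) [LIFO — newest first]: 156 @ $25 + 20 @ $27 + 22 @ $23 = $4,946
Total COGS = $20,864 + $4,946 = $25,810
Ending inventory: 242 @ $23 = $5,566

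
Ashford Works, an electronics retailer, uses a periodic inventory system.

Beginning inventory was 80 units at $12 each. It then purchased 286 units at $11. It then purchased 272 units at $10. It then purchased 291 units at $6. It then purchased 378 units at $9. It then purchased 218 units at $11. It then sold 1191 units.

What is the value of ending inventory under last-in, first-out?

Sale 1 (1191) [LIFO — newest first]: 218 @ $11 + 378 @ $9 + 291 @ $6 + 272 @ $10 + 32 @ $11 = $10,618
Ending inventory: 80 @ $12 + 254 @ $11 = $3,754

Ending inventory = $3,754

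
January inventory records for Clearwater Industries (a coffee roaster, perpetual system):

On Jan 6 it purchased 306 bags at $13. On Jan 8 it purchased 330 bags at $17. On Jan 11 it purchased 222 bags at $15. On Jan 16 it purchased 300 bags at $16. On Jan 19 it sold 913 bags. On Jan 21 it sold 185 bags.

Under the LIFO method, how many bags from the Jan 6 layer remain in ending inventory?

Jan 19, 913 sold [LIFO — newest first]: 300 @ $16 + 222 @ $15 + 330 @ $17 + 61 @ $13 = $14,533
Jan 21, 185 sold [LIFO — newest first]: 185 @ $13 = $2,405
Total COGS = $14,533 + $2,405 = $16,938
Ending inventory: 60 @ $13 = $780

60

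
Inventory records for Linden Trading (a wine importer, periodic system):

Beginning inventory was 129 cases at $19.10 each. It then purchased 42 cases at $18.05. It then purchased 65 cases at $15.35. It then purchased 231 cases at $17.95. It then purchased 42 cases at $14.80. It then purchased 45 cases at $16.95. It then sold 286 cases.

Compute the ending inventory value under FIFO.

Ending inventory = $4,633.30

Sale 1 (286) [FIFO — oldest first]: 129 @ $19.10 + 42 @ $18.05 + 65 @ $15.35 + 50 @ $17.95 = $5,117.25
Ending inventory: 181 @ $17.95 + 42 @ $14.80 + 45 @ $16.95 = $4,633.30
Check: goods available $9,750.55 = COGS $5,117.25 + ending $4,633.30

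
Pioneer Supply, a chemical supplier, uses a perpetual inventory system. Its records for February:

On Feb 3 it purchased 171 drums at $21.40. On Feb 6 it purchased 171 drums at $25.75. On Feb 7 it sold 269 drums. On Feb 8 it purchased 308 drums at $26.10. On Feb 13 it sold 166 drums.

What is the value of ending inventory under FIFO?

Feb 7, 269 sold [FIFO — oldest first]: 171 @ $21.40 + 98 @ $25.75 = $6,182.90
Feb 13, 166 sold [FIFO — oldest first]: 73 @ $25.75 + 93 @ $26.10 = $4,307.05
Total COGS = $6,182.90 + $4,307.05 = $10,489.95
Ending inventory: 215 @ $26.10 = $5,611.50
Check: goods available $16,101.45 = COGS $10,489.95 + ending $5,611.50

Ending inventory = $5,611.50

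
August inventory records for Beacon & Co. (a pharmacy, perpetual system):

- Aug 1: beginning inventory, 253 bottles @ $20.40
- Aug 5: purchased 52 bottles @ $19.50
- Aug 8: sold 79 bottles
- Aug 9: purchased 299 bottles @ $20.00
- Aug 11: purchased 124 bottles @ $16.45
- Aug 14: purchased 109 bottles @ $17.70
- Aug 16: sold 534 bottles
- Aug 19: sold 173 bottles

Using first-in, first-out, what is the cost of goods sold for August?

Aug 8, 79 sold [FIFO — oldest first]: 79 @ $20.40 = $1,611.60
Aug 16, 534 sold [FIFO — oldest first]: 174 @ $20.40 + 52 @ $19.50 + 299 @ $20.00 + 9 @ $16.45 = $10,691.65
Aug 19, 173 sold [FIFO — oldest first]: 115 @ $16.45 + 58 @ $17.70 = $2,918.35
Total COGS = $1,611.60 + $10,691.65 + $2,918.35 = $15,221.60
Ending inventory: 51 @ $17.70 = $902.70

COGS = $15,221.60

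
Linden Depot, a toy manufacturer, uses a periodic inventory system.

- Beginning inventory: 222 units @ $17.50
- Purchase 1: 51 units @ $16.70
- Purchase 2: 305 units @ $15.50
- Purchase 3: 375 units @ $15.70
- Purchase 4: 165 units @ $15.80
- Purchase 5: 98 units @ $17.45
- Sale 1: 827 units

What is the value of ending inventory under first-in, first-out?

Sale 1 (827) [FIFO — oldest first]: 222 @ $17.50 + 51 @ $16.70 + 305 @ $15.50 + 249 @ $15.70 = $13,373.50
Ending inventory: 126 @ $15.70 + 165 @ $15.80 + 98 @ $17.45 = $6,295.30

Ending inventory = $6,295.30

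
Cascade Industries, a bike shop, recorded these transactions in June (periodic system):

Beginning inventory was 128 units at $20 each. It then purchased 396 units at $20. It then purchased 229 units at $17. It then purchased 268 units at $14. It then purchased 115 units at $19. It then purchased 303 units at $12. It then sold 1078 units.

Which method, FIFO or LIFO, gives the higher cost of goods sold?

FIFO COGS: 128 @ $20 + 396 @ $20 + 229 @ $17 + 268 @ $14 + 57 @ $19 = $19,208
LIFO COGS: 303 @ $12 + 115 @ $19 + 268 @ $14 + 229 @ $17 + 163 @ $20 = $16,726

FIFO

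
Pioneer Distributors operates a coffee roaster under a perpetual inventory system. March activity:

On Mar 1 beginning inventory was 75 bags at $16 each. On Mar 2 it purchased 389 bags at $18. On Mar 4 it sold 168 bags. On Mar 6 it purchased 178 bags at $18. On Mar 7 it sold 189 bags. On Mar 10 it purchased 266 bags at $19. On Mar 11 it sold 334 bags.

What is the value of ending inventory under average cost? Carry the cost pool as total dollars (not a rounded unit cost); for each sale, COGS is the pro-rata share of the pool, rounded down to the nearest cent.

After Mar 1: 75 on hand, pool $1,200.00 (≈ $16.0000 each)
After Mar 2: 464 on hand, pool $8,202.00 (≈ $17.6767 each)
Mar 4, sell 168: 168/464 × $8,202.00 → $2,969.68
After Mar 6: 474 on hand, pool $8,436.32 (≈ $17.7981 each)
Mar 7, sell 189: 189/474 × $8,436.32 → $3,363.84
After Mar 10: 551 on hand, pool $10,126.48 (≈ $18.3784 each)
Mar 11, sell 334: 334/551 × $10,126.48 → $6,138.37
Total COGS = $2,969.68 + $3,363.84 + $6,138.37 = $12,471.89
Ending inventory (cost pool remaining) = $3,988.11

Ending inventory = $3,988.11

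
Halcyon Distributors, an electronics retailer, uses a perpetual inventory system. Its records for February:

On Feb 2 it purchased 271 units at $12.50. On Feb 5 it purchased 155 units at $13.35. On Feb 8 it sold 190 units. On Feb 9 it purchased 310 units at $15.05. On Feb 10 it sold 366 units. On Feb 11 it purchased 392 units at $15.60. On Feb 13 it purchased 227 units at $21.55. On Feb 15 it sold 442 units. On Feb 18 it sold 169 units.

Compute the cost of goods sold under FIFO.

COGS = $17,077.90

Feb 8, 190 sold [FIFO — oldest first]: 190 @ $12.50 = $2,375.00
Feb 10, 366 sold [FIFO — oldest first]: 81 @ $12.50 + 155 @ $13.35 + 130 @ $15.05 = $5,038.25
Feb 15, 442 sold [FIFO — oldest first]: 180 @ $15.05 + 262 @ $15.60 = $6,796.20
Feb 18, 169 sold [FIFO — oldest first]: 130 @ $15.60 + 39 @ $21.55 = $2,868.45
Total COGS = $2,375.00 + $5,038.25 + $6,796.20 + $2,868.45 = $17,077.90
Ending inventory: 188 @ $21.55 = $4,051.40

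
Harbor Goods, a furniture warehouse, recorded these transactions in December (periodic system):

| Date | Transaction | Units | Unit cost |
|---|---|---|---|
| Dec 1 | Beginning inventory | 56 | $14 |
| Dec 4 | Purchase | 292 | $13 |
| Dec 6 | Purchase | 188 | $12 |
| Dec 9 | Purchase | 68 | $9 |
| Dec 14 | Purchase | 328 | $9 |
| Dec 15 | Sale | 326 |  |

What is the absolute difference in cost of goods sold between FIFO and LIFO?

$1,360

FIFO COGS: 56 @ $14 + 270 @ $13 = $4,294
LIFO COGS: 326 @ $9 = $2,934
Difference = |$4,294 − $2,934| = $1,360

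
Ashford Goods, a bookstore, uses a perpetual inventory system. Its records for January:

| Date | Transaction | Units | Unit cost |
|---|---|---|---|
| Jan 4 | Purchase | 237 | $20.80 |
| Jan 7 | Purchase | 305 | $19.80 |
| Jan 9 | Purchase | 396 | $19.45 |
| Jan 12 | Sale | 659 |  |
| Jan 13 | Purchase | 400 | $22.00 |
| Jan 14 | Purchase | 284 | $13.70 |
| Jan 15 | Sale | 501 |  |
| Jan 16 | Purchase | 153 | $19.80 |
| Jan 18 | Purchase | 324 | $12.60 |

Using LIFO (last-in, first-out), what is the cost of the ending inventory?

Jan 12, 659 sold [LIFO — newest first]: 396 @ $19.45 + 263 @ $19.80 = $12,909.60
Jan 15, 501 sold [LIFO — newest first]: 284 @ $13.70 + 217 @ $22.00 = $8,664.80
Total COGS = $12,909.60 + $8,664.80 = $21,574.40
Ending inventory: 237 @ $20.80 + 42 @ $19.80 + 183 @ $22.00 + 153 @ $19.80 + 324 @ $12.60 = $16,899.00

Ending inventory = $16,899.00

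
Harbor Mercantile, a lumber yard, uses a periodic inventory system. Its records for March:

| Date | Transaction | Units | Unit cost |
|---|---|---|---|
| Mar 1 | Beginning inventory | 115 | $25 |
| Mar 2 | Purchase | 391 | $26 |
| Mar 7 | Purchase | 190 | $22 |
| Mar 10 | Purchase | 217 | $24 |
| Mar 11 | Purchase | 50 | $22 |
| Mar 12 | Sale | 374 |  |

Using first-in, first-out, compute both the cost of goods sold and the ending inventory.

COGS = $9,609; ending inventory = $13,920

Mar 12, 374 sold [FIFO — oldest first]: 115 @ $25 + 259 @ $26 = $9,609
Ending inventory: 132 @ $26 + 190 @ $22 + 217 @ $24 + 50 @ $22 = $13,920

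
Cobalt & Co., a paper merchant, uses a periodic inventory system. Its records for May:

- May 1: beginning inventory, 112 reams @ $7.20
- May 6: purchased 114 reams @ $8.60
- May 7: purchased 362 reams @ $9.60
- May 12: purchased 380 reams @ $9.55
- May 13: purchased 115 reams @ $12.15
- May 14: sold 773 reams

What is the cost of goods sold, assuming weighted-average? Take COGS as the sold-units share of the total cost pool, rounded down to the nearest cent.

COGS = $7,343.32

May 14, sell 773: 773/1083 × $10,288.25 → $7,343.32
Ending inventory (cost pool remaining) = $2,944.93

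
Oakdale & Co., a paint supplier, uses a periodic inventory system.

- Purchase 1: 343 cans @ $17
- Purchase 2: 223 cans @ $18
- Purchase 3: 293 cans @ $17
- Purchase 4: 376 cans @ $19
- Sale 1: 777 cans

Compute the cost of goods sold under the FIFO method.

Sale 1 (777) [FIFO — oldest first]: 343 @ $17 + 223 @ $18 + 211 @ $17 = $13,432
Ending inventory: 82 @ $17 + 376 @ $19 = $8,538
Check: goods available $21,970 = COGS $13,432 + ending $8,538

COGS = $13,432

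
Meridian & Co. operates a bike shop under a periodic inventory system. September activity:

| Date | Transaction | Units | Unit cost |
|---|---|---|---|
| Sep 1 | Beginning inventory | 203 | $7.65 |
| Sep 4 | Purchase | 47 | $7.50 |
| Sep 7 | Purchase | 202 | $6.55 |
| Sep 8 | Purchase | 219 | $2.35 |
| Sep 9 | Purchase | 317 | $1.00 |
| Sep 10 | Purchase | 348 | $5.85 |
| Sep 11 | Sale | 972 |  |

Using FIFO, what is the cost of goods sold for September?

COGS = $4,044.20

Sep 11, 972 sold [FIFO — oldest first]: 203 @ $7.65 + 47 @ $7.50 + 202 @ $6.55 + 219 @ $2.35 + 301 @ $1.00 = $4,044.20
Ending inventory: 16 @ $1.00 + 348 @ $5.85 = $2,051.80
Check: goods available $6,096.00 = COGS $4,044.20 + ending $2,051.80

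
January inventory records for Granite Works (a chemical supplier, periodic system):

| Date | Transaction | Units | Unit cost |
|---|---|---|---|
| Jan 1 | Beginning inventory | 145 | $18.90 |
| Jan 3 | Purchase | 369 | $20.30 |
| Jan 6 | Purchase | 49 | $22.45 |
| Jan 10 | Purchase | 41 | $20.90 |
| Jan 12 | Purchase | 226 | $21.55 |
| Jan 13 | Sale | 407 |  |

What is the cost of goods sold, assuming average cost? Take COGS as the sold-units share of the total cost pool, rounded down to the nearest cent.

COGS = $8,364.80

Jan 13, sell 407: 407/830 × $17,058.45 → $8,364.80
Ending inventory (cost pool remaining) = $8,693.65
Check: goods available $17,058.45 = COGS $8,364.80 + ending $8,693.65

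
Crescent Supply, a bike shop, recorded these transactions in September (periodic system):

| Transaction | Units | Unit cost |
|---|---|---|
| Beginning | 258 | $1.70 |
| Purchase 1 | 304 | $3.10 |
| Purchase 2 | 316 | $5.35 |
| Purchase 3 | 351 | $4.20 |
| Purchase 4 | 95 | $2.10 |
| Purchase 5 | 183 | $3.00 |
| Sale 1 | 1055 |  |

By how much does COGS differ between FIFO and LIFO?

FIFO COGS: 258 @ $1.70 + 304 @ $3.10 + 316 @ $5.35 + 177 @ $4.20 = $3,815.00
LIFO COGS: 183 @ $3.00 + 95 @ $2.10 + 351 @ $4.20 + 316 @ $5.35 + 110 @ $3.10 = $4,254.30
Difference = |$3,815.00 − $4,254.30| = $439.30

$439.30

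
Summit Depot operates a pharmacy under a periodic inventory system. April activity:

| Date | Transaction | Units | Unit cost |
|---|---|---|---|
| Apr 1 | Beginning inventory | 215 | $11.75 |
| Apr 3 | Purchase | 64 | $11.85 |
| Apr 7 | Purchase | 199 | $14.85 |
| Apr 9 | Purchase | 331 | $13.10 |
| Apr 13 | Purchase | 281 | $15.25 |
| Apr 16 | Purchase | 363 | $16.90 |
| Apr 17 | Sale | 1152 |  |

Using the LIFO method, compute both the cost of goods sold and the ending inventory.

COGS = $17,384.50; ending inventory = $3,611.35

Apr 17, 1152 sold [LIFO — newest first]: 363 @ $16.90 + 281 @ $15.25 + 331 @ $13.10 + 177 @ $14.85 = $17,384.50
Ending inventory: 215 @ $11.75 + 64 @ $11.85 + 22 @ $14.85 = $3,611.35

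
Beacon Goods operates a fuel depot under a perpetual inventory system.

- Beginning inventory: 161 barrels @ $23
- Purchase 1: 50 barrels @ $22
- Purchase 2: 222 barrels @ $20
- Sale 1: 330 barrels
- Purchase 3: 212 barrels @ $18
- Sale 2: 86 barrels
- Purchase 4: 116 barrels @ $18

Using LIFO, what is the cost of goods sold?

Sale 1 (330) [LIFO — newest first]: 222 @ $20 + 50 @ $22 + 58 @ $23 = $6,874
Sale 2 (86) [LIFO — newest first]: 86 @ $18 = $1,548
Total COGS = $6,874 + $1,548 = $8,422
Ending inventory: 103 @ $23 + 126 @ $18 + 116 @ $18 = $6,725

COGS = $8,422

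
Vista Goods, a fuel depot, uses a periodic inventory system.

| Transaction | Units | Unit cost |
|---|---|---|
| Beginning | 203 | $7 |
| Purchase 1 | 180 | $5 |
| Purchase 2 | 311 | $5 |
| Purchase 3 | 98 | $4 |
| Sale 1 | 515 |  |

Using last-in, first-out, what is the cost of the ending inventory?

Ending inventory = $1,791

Sale 1 (515) [LIFO — newest first]: 98 @ $4 + 311 @ $5 + 106 @ $5 = $2,477
Ending inventory: 203 @ $7 + 74 @ $5 = $1,791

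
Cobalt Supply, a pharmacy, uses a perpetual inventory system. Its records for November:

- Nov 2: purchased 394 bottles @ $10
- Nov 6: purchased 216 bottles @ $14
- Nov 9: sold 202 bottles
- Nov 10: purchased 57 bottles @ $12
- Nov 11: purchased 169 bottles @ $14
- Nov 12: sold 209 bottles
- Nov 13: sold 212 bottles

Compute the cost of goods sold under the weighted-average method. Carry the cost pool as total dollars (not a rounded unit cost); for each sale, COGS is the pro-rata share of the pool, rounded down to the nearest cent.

COGS = $7,424.43

After Nov 2: 394 on hand, pool $3,940.00 (≈ $10.0000 each)
After Nov 6: 610 on hand, pool $6,964.00 (≈ $11.4164 each)
Nov 9, sell 202: 202/610 × $6,964.00 → $2,306.11
After Nov 10: 465 on hand, pool $5,341.89 (≈ $11.4879 each)
After Nov 11: 634 on hand, pool $7,707.89 (≈ $12.1576 each)
Nov 12, sell 209: 209/634 × $7,707.89 → $2,540.92
Nov 13, sell 212: 212/425 × $5,166.97 → $2,577.40
Total COGS = $2,306.11 + $2,540.92 + $2,577.40 = $7,424.43
Ending inventory (cost pool remaining) = $2,589.57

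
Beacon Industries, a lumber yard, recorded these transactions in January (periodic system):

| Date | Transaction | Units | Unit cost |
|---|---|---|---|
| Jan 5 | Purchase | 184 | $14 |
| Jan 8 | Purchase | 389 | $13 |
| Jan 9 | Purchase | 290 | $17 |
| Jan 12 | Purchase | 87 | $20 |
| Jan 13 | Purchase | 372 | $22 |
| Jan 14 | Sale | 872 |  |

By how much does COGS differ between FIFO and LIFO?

$3,710

FIFO COGS: 184 @ $14 + 389 @ $13 + 290 @ $17 + 9 @ $20 = $12,743
LIFO COGS: 372 @ $22 + 87 @ $20 + 290 @ $17 + 123 @ $13 = $16,453
Difference = |$12,743 − $16,453| = $3,710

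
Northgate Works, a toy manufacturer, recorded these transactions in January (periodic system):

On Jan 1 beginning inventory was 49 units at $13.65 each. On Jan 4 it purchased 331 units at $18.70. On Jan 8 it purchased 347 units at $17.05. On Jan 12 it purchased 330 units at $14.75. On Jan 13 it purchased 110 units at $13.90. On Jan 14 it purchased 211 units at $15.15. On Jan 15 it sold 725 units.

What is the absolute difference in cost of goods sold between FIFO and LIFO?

FIFO COGS: 49 @ $13.65 + 331 @ $18.70 + 345 @ $17.05 = $12,740.80
LIFO COGS: 211 @ $15.15 + 110 @ $13.90 + 330 @ $14.75 + 74 @ $17.05 = $10,854.85
Difference = |$12,740.80 − $10,854.85| = $1,885.95

$1,885.95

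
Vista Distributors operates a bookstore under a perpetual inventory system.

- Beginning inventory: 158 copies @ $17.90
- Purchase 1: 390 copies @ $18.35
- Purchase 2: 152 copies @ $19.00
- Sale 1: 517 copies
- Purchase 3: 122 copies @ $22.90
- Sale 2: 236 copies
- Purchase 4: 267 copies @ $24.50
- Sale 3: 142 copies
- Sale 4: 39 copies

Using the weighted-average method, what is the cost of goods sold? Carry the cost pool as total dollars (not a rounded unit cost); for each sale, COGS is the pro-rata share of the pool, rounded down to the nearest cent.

After Beginning: 158 on hand, pool $2,828.20 (≈ $17.9000 each)
After Purchase 1: 548 on hand, pool $9,984.70 (≈ $18.2203 each)
After Purchase 2: 700 on hand, pool $12,872.70 (≈ $18.3896 each)
Sale 1, sell 517: 517/700 × $12,872.70 → $9,507.40
After Purchase 3: 305 on hand, pool $6,159.10 (≈ $20.1938 each)
Sale 2, sell 236: 236/305 × $6,159.10 → $4,765.72
After Purchase 4: 336 on hand, pool $7,934.88 (≈ $23.6157 each)
Sale 3, sell 142: 142/336 × $7,934.88 → $3,353.43
Sale 4, sell 39: 39/194 × $4,581.45 → $921.01
Total COGS = $9,507.40 + $4,765.72 + $3,353.43 + $921.01 = $18,547.56
Ending inventory (cost pool remaining) = $3,660.44
Check: goods available $22,208.00 = COGS $18,547.56 + ending $3,660.44

COGS = $18,547.56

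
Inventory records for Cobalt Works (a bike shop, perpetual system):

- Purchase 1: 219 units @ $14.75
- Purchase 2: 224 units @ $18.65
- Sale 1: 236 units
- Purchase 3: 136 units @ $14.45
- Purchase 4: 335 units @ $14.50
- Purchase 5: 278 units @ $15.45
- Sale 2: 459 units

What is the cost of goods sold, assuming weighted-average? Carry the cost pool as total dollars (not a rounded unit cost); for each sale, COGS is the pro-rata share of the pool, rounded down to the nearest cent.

COGS = $10,946.26

After Purchase 1: 219 on hand, pool $3,230.25 (≈ $14.7500 each)
After Purchase 2: 443 on hand, pool $7,407.85 (≈ $16.7220 each)
Sale 1, sell 236: 236/443 × $7,407.85 → $3,946.39
After Purchase 3: 343 on hand, pool $5,426.66 (≈ $15.8212 each)
After Purchase 4: 678 on hand, pool $10,284.16 (≈ $15.1684 each)
After Purchase 5: 956 on hand, pool $14,579.26 (≈ $15.2503 each)
Sale 2, sell 459: 459/956 × $14,579.26 → $6,999.87
Total COGS = $3,946.39 + $6,999.87 = $10,946.26
Ending inventory (cost pool remaining) = $7,579.39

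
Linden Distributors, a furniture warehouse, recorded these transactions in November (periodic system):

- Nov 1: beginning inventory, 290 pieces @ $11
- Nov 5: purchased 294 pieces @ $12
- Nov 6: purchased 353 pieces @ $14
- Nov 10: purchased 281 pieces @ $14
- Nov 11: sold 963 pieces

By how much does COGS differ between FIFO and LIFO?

$765

FIFO COGS: 290 @ $11 + 294 @ $12 + 353 @ $14 + 26 @ $14 = $12,024
LIFO COGS: 281 @ $14 + 353 @ $14 + 294 @ $12 + 35 @ $11 = $12,789
Difference = |$12,024 − $12,789| = $765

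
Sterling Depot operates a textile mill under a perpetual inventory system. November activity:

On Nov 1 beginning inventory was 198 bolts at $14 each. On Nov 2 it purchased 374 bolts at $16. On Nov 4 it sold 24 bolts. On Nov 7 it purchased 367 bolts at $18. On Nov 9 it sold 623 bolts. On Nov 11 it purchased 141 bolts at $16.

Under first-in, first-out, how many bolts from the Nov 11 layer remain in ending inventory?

141

Nov 4, 24 sold [FIFO — oldest first]: 24 @ $14 = $336
Nov 9, 623 sold [FIFO — oldest first]: 174 @ $14 + 374 @ $16 + 75 @ $18 = $9,770
Total COGS = $336 + $9,770 = $10,106
Ending inventory: 292 @ $18 + 141 @ $16 = $7,512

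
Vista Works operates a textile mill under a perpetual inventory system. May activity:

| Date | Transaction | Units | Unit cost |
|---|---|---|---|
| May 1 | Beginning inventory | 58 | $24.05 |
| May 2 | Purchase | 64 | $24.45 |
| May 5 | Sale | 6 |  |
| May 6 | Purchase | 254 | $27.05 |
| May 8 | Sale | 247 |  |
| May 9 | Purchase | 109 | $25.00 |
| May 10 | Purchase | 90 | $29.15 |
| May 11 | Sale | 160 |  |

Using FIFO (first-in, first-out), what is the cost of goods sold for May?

May 5, 6 sold [FIFO — oldest first]: 6 @ $24.05 = $144.30
May 8, 247 sold [FIFO — oldest first]: 52 @ $24.05 + 64 @ $24.45 + 131 @ $27.05 = $6,358.95
May 11, 160 sold [FIFO — oldest first]: 123 @ $27.05 + 37 @ $25.00 = $4,252.15
Total COGS = $144.30 + $6,358.95 + $4,252.15 = $10,755.40
Ending inventory: 72 @ $25.00 + 90 @ $29.15 = $4,423.50

COGS = $10,755.40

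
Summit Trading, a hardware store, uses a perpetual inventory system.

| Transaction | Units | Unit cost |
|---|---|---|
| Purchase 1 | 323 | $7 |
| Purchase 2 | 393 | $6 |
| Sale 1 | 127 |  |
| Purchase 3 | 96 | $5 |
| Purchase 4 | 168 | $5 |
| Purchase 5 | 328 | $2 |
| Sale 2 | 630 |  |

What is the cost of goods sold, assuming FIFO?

COGS = $4,824

Sale 1 (127) [FIFO — oldest first]: 127 @ $7 = $889
Sale 2 (630) [FIFO — oldest first]: 196 @ $7 + 393 @ $6 + 41 @ $5 = $3,935
Total COGS = $889 + $3,935 = $4,824
Ending inventory: 55 @ $5 + 168 @ $5 + 328 @ $2 = $1,771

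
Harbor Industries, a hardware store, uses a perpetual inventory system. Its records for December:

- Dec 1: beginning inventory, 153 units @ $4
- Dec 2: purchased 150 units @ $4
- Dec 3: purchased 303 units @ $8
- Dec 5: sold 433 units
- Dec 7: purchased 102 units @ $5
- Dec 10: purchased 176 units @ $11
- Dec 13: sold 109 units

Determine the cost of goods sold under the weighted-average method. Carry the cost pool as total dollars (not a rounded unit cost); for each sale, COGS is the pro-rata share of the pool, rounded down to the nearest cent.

After Dec 1: 153 on hand, pool $612.00 (≈ $4.0000 each)
After Dec 2: 303 on hand, pool $1,212.00 (≈ $4.0000 each)
After Dec 3: 606 on hand, pool $3,636.00 (≈ $6.0000 each)
Dec 5, sell 433: 433/606 × $3,636.00 → $2,598.00
After Dec 7: 275 on hand, pool $1,548.00 (≈ $5.6291 each)
After Dec 10: 451 on hand, pool $3,484.00 (≈ $7.7251 each)
Dec 13, sell 109: 109/451 × $3,484.00 → $842.03
Total COGS = $2,598.00 + $842.03 = $3,440.03
Ending inventory (cost pool remaining) = $2,641.97
Check: goods available $6,082.00 = COGS $3,440.03 + ending $2,641.97

COGS = $3,440.03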